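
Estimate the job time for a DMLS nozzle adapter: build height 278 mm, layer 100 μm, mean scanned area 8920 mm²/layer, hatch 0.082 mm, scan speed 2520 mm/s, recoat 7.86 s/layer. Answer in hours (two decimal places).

Layers = ⌈278/0.1⌉ = 2780.
Hatch length per layer = 8920 / 0.082 = 108780.5 mm.
Laser time per layer = 108780.5 / 2520, so 43.1669 s.
Layer cycle = 43.1669 + 7.86 = 51.0269 s.
Total: 2780 × 51.0269 s = 141854.782 s → 39.40 hours.

39.40 hours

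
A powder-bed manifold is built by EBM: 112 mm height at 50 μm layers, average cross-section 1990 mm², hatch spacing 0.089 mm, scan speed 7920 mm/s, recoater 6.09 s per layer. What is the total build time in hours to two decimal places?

Number of layers: 112 / 0.05 → 2240 (rounded up).
Per-layer scan distance: 1990 / 0.089 → 22359.6 mm.
Per-layer scan time = 22359.6 / 7920 = 2.8232 s.
Time per layer = 2.8232 + 6.09, so 8.9132 s.
2240 layers × 8.9132 s/layer = 19965.568 s, i.e. 5.55 hours.

5.55 hours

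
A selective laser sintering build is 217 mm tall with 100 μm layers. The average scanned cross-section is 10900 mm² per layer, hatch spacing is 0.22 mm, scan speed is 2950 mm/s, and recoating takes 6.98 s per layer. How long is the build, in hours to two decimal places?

14.33 hours

Number of layers: 217 / 0.1 → 2170 (rounded up).
Hatch length per layer: 10900 / 0.22 → 49545.5 mm.
Laser time per layer: 49545.5 / 2950 → 16.7951 s.
Per-layer time: 16.7951 + 6.98 → 23.7751 s.
Build time = 2170 × 23.7751 = 51591.967 s = 14.33 hours.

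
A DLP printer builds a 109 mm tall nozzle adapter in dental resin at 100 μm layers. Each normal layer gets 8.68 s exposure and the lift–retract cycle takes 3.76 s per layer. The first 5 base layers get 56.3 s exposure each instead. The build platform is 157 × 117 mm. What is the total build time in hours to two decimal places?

3.83 hours

Layers = ⌈109/0.1⌉ = 1090.
Bottom layers = 5 × (56.3 + 3.76) = 300.3 s.
Regular layers = 1085 × (8.68 + 3.76), so 13497.4 s.
Total = 300.3 + 13497.4 = 13797.7 s = 3.83 hours.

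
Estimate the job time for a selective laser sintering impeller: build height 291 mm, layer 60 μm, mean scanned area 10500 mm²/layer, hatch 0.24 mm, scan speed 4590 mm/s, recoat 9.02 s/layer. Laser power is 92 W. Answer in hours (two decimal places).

Layers = ⌈291/0.06⌉ = 4850.
Hatch length per layer = 10500 / 0.24, so 43750 mm.
Laser time per layer: 43750 / 4590 → 9.5316 s.
Layer cycle = 9.5316 + 9.02, so 18.5516 s.
Build time = 4850 × 18.5516 = 89975.26 s = 24.99 hours.

24.99 hours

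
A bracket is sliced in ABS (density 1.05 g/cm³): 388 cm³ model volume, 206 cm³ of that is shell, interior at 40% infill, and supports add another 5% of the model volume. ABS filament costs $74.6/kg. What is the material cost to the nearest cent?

$23.36

Infill region = 388 − 206, so 182 cm³.
Infill volume = 0.40 × 182, so 72.8 cm³.
Support = 0.05 × 388, so 19.4 cm³.
Total printed volume: 206 + 72.8 + 19.4 → 298.2 cm³.
Mass = 298.2 × 1.05 = 313.11 g.
Cost = 313.11 g / 1000 × $74.6/kg = $23.36.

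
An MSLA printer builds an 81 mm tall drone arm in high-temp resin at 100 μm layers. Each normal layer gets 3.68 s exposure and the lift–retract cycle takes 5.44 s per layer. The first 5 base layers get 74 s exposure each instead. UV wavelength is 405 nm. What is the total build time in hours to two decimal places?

2.15 hours

Layer count = ceil(81 / 0.1) = 810.
Base layers = 5 × (74 + 5.44) = 397.2 s.
Remaining layers = 805 × (3.68 + 5.44) = 7341.6 s.
Sum: 397.2 + 7341.6 = 7738.8 s → 2.15 hours.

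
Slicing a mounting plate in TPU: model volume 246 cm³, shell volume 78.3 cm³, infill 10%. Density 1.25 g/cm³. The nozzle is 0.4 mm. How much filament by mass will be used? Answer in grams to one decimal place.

Infill region: 246 − 78.3 → 167.7 cm³.
Infill deposited = 0.10 × 167.7 = 16.77 cm³.
Total extruded = 78.3 + 16.77, so 95.07 cm³.
Mass = 95.07 × 1.25, so 118.8375 g.

118.8 g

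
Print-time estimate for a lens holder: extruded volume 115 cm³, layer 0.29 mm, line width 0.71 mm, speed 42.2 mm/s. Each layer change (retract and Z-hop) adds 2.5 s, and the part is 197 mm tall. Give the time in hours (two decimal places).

Line area: 0.29 × 0.71 → 0.2059 mm².
Toolpath length = 115 cm³ / 0.2059 mm² = 115000 / 0.2059 = 558523.6 mm.
Time extruding = 558523.6 / 42.2 = 13235.2 s.
Layers = ⌈197/0.29⌉ = 680.
Non-print overhead = 680 × 2.5, so 1700 s.
Total = 13235.2 + 1700 = 14935.2 s = 4.15 hours.

4.15 hours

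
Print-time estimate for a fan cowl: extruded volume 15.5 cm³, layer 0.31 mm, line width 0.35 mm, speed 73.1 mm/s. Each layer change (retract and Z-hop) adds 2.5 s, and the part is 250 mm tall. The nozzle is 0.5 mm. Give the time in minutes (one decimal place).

Extrusion cross-section = 0.31 × 0.35 = 0.1085 mm².
Path length: 15500 mm³ / 0.1085 mm² → 142857.1 mm.
Print-move time = 142857.1 / 73.1, so 1954.3 s.
Number of layers: 250 / 0.31 → 807 (rounded up).
Non-print overhead: 807 × 2.5 → 2017.5 s.
Total = 1954.3 + 2017.5 = 3971.8 s = 66.2 minutes.

66.2 minutes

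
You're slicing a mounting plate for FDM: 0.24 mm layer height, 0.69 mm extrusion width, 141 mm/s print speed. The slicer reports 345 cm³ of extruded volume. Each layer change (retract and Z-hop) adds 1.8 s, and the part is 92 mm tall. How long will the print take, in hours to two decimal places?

Line area = 0.24 × 0.69 = 0.1656 mm².
Toolpath length = 345 cm³ / 0.1656 mm² = 345000 / 0.1656 = 2083333.3 mm.
Print-move time: 2083333.3 / 141 → 14775.4 s.
Layer count = ceil(92 / 0.24) = 384.
Layer-change overhead: 384 × 1.8 → 691.2 s.
Altogether 14775.4 + 691.2 = 15466.6 s, i.e. 4.30 hours.

4.30 hours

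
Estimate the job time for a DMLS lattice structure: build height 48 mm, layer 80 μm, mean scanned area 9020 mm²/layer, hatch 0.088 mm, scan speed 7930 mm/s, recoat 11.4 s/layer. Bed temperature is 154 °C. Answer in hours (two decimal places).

4.05 hours

Layers = ⌈48/0.08⌉ = 600.
Scan path per layer: 9020 / 0.088 → 102500 mm.
Per-layer scan time: 102500 / 7930 → 12.9256 s.
Layer cycle = 12.9256 + 11.4, so 24.3256 s.
Total: 600 × 24.3256 s = 14595.36 s → 4.05 hours.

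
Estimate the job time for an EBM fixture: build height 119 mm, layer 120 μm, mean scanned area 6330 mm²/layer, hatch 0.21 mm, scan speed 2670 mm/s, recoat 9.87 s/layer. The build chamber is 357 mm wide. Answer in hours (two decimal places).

Layers = ⌈119/0.12⌉ = 992.
Scan path per layer = 6330 / 0.21 = 30142.9 mm.
Per-layer scan time: 30142.9 / 2670 → 11.2895 s.
Per-layer time = 11.2895 + 9.87, so 21.1595 s.
992 layers × 21.1595 s/layer = 20990.224 s, i.e. 5.83 hours.

5.83 hours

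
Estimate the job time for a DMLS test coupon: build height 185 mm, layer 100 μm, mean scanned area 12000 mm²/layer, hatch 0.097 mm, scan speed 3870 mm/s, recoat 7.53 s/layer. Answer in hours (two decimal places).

20.30 hours

Number of layers: 185 / 0.1 → 1850 (rounded up).
Scan path per layer: 12000 / 0.097 → 123711.3 mm.
Per-layer scan time = 123711.3 / 3870, so 31.9667 s.
Per-layer time = 31.9667 + 7.53, so 39.4967 s.
Build time = 1850 × 39.4967 = 73068.895 s = 20.30 hours.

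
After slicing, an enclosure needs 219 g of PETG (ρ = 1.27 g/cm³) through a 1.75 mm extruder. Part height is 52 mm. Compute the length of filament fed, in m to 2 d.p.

Volume = 219 g / 1.27 g·cm⁻³ = 172.4409 cm³ = 172440.9 mm³.
A = π r² = π × 0.875² = 2.4053 mm².
L = V/A = 172440.9/2.4053 = 71692.06 mm → 71.69 m.

71.69 m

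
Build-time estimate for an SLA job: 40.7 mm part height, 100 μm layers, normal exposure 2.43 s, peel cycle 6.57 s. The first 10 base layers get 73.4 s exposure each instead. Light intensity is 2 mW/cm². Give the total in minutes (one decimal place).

Number of layers: 40.7 / 0.1 → 407 (rounded up).
Bottom layers = 10 × (73.4 + 6.57) = 799.7 s.
Remaining layers = 397 × (2.43 + 6.57) = 3573 s.
Sum: 799.7 + 3573 = 4372.7 s → 72.9 minutes.

72.9 minutes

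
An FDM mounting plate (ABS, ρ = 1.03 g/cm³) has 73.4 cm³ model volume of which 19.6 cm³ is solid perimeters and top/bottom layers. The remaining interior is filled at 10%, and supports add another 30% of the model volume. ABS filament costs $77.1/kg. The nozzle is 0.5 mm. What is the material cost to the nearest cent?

Infill region = 73.4 − 19.6, so 53.8 cm³.
Infill volume = 0.10 × 53.8, so 5.38 cm³.
Support = 0.30 × 73.4 = 22.02 cm³.
Deposited volume = 19.6 + 5.38 + 22.02, so 47 cm³.
Mass = 47 × 1.03 = 48.41 g.
At $77.1/kg: 48.41/1000 × 77.1 = $3.73.

$3.73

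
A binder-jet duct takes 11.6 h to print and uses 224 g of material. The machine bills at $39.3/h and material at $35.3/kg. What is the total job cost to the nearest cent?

Machine cost = 39.3 × 11.6 = $455.88.
Feedstock cost = 35.3 × 224/1000, so $7.9072.
Total = 455.88 + 7.9072 = 463.7872 ≈ $463.79.

$463.79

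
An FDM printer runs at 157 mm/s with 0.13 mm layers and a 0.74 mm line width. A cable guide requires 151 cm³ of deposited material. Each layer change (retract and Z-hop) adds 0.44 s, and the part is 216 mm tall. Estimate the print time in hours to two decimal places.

2.98 hours

Bead cross-section: 0.13 × 0.74 → 0.0962 mm².
Toolpath length = 151 cm³ / 0.0962 mm² = 151000 / 0.0962 = 1569646.6 mm.
Extrusion time: 1569646.6 / 157 → 9997.7 s.
Number of layers: 216 / 0.13 → 1662 (rounded up).
Z-hop total: 1662 × 0.44 → 731.28 s.
Altogether 9997.7 + 731.28 = 10728.98 s, i.e. 2.98 hours.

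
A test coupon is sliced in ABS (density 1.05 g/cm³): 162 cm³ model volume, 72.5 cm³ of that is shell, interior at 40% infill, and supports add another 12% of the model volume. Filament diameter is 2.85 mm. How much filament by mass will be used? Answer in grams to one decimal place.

134.1 g

Infill region: 162 − 72.5 → 89.5 cm³.
Infill deposited = 0.40 × 89.5, so 35.8 cm³.
Support = 0.12 × 162, so 19.44 cm³.
Total extruded: 72.5 + 35.8 + 19.44 → 127.74 cm³.
Mass = 127.74 × 1.05 = 134.127 g.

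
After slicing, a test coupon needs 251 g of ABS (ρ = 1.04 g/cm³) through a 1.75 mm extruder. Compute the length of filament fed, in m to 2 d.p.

Volume = 251 g / 1.04 g·cm⁻³ = 241.3462 cm³ = 241346.2 mm³.
A = π r² = π × 0.875² = 2.4053 mm².
Length = 241346.2 / 2.4053 = 100339.33 mm = 100.34 m.

100.34 m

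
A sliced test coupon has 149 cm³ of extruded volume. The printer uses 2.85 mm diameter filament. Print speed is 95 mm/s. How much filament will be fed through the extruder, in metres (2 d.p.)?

23.36 m

Filament cross-section = π × (2.85/2)² = 6.3794 mm².
Length = 149 cm³ / 6.3794 mm² = 149000 / 6.3794 = 23356.43 mm = 23.36 m.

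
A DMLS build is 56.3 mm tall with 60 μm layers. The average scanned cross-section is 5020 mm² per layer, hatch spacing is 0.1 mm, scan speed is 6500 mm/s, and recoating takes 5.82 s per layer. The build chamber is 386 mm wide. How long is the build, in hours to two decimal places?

Layers = ⌈56.3/0.06⌉ = 939.
Hatch length per layer = 5020 / 0.1 = 50200 mm.
Per-layer scan time = 50200 / 6500, so 7.7231 s.
Layer cycle: 7.7231 + 5.82 → 13.5431 s.
Total: 939 × 13.5431 s = 12716.9709 s → 3.53 hours.

3.53 hours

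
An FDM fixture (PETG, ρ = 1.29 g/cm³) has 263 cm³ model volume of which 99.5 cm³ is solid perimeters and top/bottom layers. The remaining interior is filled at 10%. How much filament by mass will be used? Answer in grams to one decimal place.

Interior volume = 263 − 99.5 = 163.5 cm³.
Deposited infill: 0.10 × 163.5 → 16.35 cm³.
Total extruded = 99.5 + 16.35 = 115.85 cm³.
Mass = 115.85 × 1.29 = 149.4465 g.

149.4 g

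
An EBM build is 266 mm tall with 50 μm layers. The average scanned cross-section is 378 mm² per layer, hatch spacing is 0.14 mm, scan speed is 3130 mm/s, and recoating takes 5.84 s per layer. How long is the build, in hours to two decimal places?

Number of layers: 266 / 0.05 → 5320 (rounded up).
Per-layer scan distance: 378 / 0.14 → 2700 mm.
Beam time per layer = 2700 / 3130, so 0.8626 s.
Per-layer time = 0.8626 + 5.84, so 6.7026 s.
Total: 5320 × 6.7026 s = 35657.832 s → 9.90 hours.

9.90 hours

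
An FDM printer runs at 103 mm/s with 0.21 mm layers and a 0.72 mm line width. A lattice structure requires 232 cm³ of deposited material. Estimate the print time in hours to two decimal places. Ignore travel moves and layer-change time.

Line area = 0.21 × 0.72 = 0.1512 mm².
Path length: 232000 mm³ / 0.1512 mm² → 1534391.5 mm.
Time extruding = 1534391.5 / 103, so 14897 s.
That's 14897 s → 4.14 hours.

4.14 hours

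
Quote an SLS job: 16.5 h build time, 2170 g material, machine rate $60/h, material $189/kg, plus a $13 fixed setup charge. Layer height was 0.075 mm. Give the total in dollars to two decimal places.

$1413.13

Time charge: 60 × 16.5 → $990.00.
Material cost = 189 × 2170/1000 = $410.13.
Adding setup: 990.00 + 410.13 + 13 → $1413.13.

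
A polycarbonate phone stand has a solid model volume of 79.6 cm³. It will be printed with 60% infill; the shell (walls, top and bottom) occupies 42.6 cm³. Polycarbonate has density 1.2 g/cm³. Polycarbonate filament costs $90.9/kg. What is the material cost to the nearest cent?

$7.07

Interior volume: 79.6 − 42.6 → 37 cm³.
Infill volume = 0.60 × 37, so 22.2 cm³.
Total extruded = 42.6 + 22.2 = 64.8 cm³.
Mass = 64.8 × 1.2, so 77.76 g.
At $90.9/kg: 77.76/1000 × 90.9 = $7.07.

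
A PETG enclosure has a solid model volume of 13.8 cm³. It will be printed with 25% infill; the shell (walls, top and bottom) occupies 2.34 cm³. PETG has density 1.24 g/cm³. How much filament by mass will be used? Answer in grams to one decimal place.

6.5 g

Infill region = 13.8 − 2.34 = 11.46 cm³.
Infill volume: 0.25 × 11.46 → 2.865 cm³.
Total printed volume = 2.34 + 2.865 = 5.205 cm³.
Mass = 5.205 × 1.24, so 6.4542 g.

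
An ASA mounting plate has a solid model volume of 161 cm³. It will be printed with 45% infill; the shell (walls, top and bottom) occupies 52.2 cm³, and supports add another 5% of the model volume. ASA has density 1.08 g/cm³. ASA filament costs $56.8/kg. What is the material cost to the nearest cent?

$6.70

Volume inside the shell = 161 − 52.2, so 108.8 cm³.
Infill volume = 0.45 × 108.8 = 48.96 cm³.
Support = 0.05 × 161 = 8.05 cm³.
Deposited volume = 52.2 + 48.96 + 8.05 = 109.21 cm³.
Mass: 109.21 × 1.08 → 117.9468 g.
Cost = 117.9468 g / 1000 × $56.8/kg = $6.70.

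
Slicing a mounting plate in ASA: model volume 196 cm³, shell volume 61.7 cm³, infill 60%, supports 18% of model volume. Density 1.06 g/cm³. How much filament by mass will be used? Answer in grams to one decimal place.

188.2 g

Infill region = 196 − 61.7 = 134.3 cm³.
Infill volume = 0.60 × 134.3 = 80.58 cm³.
Support = 0.18 × 196 = 35.28 cm³.
Total extruded: 61.7 + 80.58 + 35.28 → 177.56 cm³.
Mass = 177.56 × 1.06 = 188.2136 g.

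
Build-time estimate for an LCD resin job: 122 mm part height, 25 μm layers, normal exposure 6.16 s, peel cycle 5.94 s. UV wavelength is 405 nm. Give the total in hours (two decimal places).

Layers = ⌈122/0.025⌉ = 4880.
Each layer takes = 6.16 + 5.94 = 12.1 s.
Build time: 4880 × 12.1 s = 59048 s, i.e. 16.40 hours.

16.40 hours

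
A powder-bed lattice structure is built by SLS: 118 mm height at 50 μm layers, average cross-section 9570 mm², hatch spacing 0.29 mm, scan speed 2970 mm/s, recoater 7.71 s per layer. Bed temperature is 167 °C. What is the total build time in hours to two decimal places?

12.34 hours

Number of layers: 118 / 0.05 → 2360 (rounded up).
Per-layer scan distance = 9570 / 0.29 = 33000 mm.
Laser time per layer: 33000 / 2970 → 11.1111 s.
Layer cycle: 11.1111 + 7.71 → 18.8211 s.
Build time = 2360 × 18.8211 = 44417.796 s = 12.34 hours.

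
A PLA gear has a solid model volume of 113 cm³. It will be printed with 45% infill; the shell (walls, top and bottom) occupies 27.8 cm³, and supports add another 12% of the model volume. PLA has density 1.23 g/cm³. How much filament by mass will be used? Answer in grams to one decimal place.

98.0 g

Interior volume = 113 − 27.8 = 85.2 cm³.
Infill deposited: 0.45 × 85.2 → 38.34 cm³.
Support: 0.12 × 113 → 13.56 cm³.
Total printed volume: 27.8 + 38.34 + 13.56 → 79.7 cm³.
Mass = 79.7 × 1.23 = 98.031 g.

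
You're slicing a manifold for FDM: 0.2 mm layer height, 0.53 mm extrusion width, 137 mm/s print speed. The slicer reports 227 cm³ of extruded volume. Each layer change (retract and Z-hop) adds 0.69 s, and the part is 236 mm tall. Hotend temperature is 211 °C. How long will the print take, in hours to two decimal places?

Extrusion cross-section: 0.2 × 0.53 → 0.106 mm².
Path length: 227000 mm³ / 0.106 mm² → 2141509.4 mm.
Extrusion time: 2141509.4 / 137 → 15631.5 s.
Layer count = ceil(236 / 0.2) = 1180.
Layer-change overhead = 1180 × 0.69, so 814.2 s.
Total = 15631.5 + 814.2 = 16445.7 s = 4.57 hours.

4.57 hours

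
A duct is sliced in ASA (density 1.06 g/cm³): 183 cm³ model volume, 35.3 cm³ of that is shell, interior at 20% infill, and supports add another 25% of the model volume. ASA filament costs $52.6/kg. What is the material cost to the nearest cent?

Volume inside the shell = 183 − 35.3, so 147.7 cm³.
Deposited infill = 0.20 × 147.7, so 29.54 cm³.
Support: 0.25 × 183 → 45.75 cm³.
Total extruded: 35.3 + 29.54 + 45.75 → 110.59 cm³.
Mass = 110.59 × 1.06 = 117.2254 g.
Cost = 117.2254 g / 1000 × $52.6/kg = $6.17.

$6.17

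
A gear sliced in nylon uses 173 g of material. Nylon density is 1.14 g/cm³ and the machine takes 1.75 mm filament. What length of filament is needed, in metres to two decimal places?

63.09 m

Volume = 173 g / 1.14 g·cm⁻³ = 151.7544 cm³ = 151754.4 mm³.
A = π r² = π × 0.875² = 2.4053 mm².
L = V/A = 151754.4/2.4053 = 63091.67 mm → 63.09 m.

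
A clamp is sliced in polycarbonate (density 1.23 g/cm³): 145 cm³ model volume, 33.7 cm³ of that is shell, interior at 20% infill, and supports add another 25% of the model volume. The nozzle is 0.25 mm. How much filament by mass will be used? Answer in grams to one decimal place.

113.4 g

Infill region = 145 − 33.7 = 111.3 cm³.
Deposited infill = 0.20 × 111.3 = 22.26 cm³.
Support: 0.25 × 145 → 36.25 cm³.
Total printed volume: 33.7 + 22.26 + 36.25 → 92.21 cm³.
Mass = 92.21 × 1.23, so 113.4183 g.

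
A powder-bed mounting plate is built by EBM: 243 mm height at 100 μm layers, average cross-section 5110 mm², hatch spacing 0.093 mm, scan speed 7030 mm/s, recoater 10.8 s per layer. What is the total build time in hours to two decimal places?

12.57 hours

Number of layers: 243 / 0.1 → 2430 (rounded up).
Per-layer scan distance: 5110 / 0.093 → 54946.2 mm.
Beam time per layer: 54946.2 / 7030 → 7.816 s.
Per-layer time = 7.816 + 10.8, so 18.616 s.
Build time = 2430 × 18.616 = 45236.88 s = 12.57 hours.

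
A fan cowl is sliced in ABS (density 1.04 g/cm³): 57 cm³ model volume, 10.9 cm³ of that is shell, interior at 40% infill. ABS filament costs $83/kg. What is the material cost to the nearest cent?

Interior volume = 57 − 10.9, so 46.1 cm³.
Infill volume = 0.40 × 46.1 = 18.44 cm³.
Deposited volume = 10.9 + 18.44 = 29.34 cm³.
Mass = 29.34 × 1.04 = 30.5136 g.
Cost = 30.5136 g / 1000 × $83/kg = $2.53.

$2.53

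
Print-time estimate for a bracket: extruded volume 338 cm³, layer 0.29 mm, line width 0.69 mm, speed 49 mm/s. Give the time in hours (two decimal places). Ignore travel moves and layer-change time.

Extrusion cross-section: 0.29 × 0.69 → 0.2001 mm².
Total extruded path = 338000/0.2001 = 1689155.4 mm.
Time extruding = 1689155.4 / 49 = 34472.6 s.
In the requested units: 34472.6 s = 9.58 hours.

9.58 hours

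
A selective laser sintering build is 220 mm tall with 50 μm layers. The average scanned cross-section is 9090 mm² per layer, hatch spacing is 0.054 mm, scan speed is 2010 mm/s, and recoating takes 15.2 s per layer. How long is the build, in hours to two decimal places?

Layer count = ceil(220 / 0.05) = 4400.
Hatch length per layer = 9090 / 0.054, so 168333.3 mm.
Laser time per layer = 168333.3 / 2010, so 83.7479 s.
Time per layer: 83.7479 + 15.2 → 98.9479 s.
Total: 4400 × 98.9479 s = 435370.76 s → 120.94 hours.

120.94 hours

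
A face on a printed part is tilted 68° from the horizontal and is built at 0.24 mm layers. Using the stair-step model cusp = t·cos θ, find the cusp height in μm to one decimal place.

89.9 μm

cos(68°) = 0.3746, so cusp = 0.24 × 0.3746 = 0.089904 mm → 89.9 μm.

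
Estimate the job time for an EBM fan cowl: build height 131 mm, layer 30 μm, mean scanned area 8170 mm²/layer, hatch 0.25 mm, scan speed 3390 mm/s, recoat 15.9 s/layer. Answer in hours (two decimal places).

30.98 hours

Number of layers: 131 / 0.03 → 4367 (rounded up).
Per-layer scan distance = 8170 / 0.25 = 32680 mm.
Beam time per layer = 32680 / 3390, so 9.6401 s.
Layer cycle = 9.6401 + 15.9, so 25.5401 s.
Build time = 4367 × 25.5401 = 111533.6167 s = 30.98 hours.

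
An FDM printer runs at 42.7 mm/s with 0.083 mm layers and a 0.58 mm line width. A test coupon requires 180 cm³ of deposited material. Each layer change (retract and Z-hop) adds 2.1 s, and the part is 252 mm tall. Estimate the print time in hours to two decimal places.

Bead cross-section: 0.083 × 0.58 → 0.04814 mm².
Total extruded path = 180000/0.04814 = 3739094.3 mm.
Extrusion time: 3739094.3 / 42.7 → 87566.6 s.
Layers = ⌈252/0.083⌉ = 3037.
Layer-change overhead = 3037 × 2.1 = 6377.7 s.
Altogether 87566.6 + 6377.7 = 93944.3 s, i.e. 26.10 hours.

26.10 hours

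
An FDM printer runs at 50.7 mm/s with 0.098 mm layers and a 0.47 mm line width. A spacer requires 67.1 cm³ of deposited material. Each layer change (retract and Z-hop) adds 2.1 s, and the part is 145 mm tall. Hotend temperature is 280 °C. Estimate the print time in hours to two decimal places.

8.84 hours

Bead cross-section = 0.098 × 0.47 = 0.04606 mm².
Toolpath length = 67.1 cm³ / 0.04606 mm² = 67100 / 0.04606 = 1456795.5 mm.
Print-move time = 1456795.5 / 50.7, so 28733.6 s.
Layer count = ceil(145 / 0.098) = 1480.
Non-print overhead = 1480 × 2.1 = 3108 s.
Altogether 28733.6 + 3108 = 31841.6 s, i.e. 8.84 hours.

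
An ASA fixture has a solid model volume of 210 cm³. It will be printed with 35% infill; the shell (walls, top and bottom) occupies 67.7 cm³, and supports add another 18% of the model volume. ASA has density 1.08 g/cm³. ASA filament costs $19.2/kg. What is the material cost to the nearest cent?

Interior volume: 210 − 67.7 → 142.3 cm³.
Infill deposited = 0.35 × 142.3, so 49.805 cm³.
Support = 0.18 × 210, so 37.8 cm³.
Deposited volume = 67.7 + 49.805 + 37.8 = 155.305 cm³.
Mass: 155.305 × 1.08 → 167.7294 g.
At $19.2/kg: 167.7294/1000 × 19.2 = $3.22.

$3.22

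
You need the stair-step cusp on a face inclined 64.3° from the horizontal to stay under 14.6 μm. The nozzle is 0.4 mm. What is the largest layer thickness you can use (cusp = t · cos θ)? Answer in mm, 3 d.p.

0.034 mm

t = h_c / cos θ = 0.0146 / 0.4337 = 0.034 mm.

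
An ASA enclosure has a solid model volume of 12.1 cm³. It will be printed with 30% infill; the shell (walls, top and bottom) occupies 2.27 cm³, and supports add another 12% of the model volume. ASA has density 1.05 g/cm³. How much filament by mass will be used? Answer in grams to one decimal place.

Infill region = 12.1 − 2.27, so 9.83 cm³.
Infill deposited = 0.30 × 9.83 = 2.949 cm³.
Support = 0.12 × 12.1, so 1.452 cm³.
Total extruded: 2.27 + 2.949 + 1.452 → 6.671 cm³.
Mass = 6.671 × 1.05, so 7.00455 g.

7.0 g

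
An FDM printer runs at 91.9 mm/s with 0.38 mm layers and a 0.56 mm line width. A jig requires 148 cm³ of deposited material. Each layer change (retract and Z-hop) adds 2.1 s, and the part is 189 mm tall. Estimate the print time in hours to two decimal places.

Bead cross-section = 0.38 × 0.56 = 0.2128 mm².
Toolpath length = 148 cm³ / 0.2128 mm² = 148000 / 0.2128 = 695488.7 mm.
Extrusion time = 695488.7 / 91.9 = 7567.9 s.
Layers = ⌈189/0.38⌉ = 498.
Layer-change overhead = 498 × 2.1, so 1045.8 s.
Altogether 7567.9 + 1045.8 = 8613.7 s, i.e. 2.39 hours.

2.39 hours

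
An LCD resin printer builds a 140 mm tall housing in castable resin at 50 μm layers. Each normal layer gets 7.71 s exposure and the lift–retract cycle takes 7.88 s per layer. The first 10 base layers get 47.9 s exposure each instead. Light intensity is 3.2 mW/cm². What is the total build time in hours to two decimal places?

12.24 hours

Number of layers: 140 / 0.05 → 2800 (rounded up).
Base layers: 10 × (47.9 + 7.88) → 557.8 s.
Regular layers = 2790 × (7.71 + 7.88), so 43496.1 s.
Total = 557.8 + 43496.1 = 44053.9 s = 12.24 hours.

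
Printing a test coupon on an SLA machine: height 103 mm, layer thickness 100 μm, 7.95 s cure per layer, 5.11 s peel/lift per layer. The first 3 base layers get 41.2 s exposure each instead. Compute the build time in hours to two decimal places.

Layer count = ceil(103 / 0.1) = 1030.
Base layers = 3 × (41.2 + 5.11) = 138.93 s.
Regular layers = 1027 × (7.95 + 5.11) = 13412.62 s.
Total = 138.93 + 13412.62 = 13551.55 s = 3.76 hours.

3.76 hours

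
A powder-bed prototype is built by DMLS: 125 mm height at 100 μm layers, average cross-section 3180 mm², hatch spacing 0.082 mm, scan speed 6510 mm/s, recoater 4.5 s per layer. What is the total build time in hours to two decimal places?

Layer count = ceil(125 / 0.1) = 1250.
Per-layer scan distance = 3180 / 0.082 = 38780.5 mm.
Per-layer scan time = 38780.5 / 6510 = 5.9571 s.
Per-layer time = 5.9571 + 4.5 = 10.4571 s.
Total: 1250 × 10.4571 s = 13071.375 s → 3.63 hours.

3.63 hours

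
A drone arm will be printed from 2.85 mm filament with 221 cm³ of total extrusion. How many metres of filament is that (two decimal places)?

Filament cross-section = π × (2.85/2)² = 6.3794 mm².
L = 221000 mm³ / 6.3794 mm² = 34642.76 mm, i.e. 34.64 m.

34.64 m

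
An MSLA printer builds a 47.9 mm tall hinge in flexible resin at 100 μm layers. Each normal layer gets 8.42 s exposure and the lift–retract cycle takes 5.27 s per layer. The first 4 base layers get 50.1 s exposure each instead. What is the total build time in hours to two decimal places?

1.87 hours

Layer count = ceil(47.9 / 0.1) = 479.
Bottom layers = 4 × (50.1 + 5.27) = 221.48 s.
Regular layers = 475 × (8.42 + 5.27), so 6502.75 s.
Sum: 221.48 + 6502.75 = 6724.23 s → 1.87 hours.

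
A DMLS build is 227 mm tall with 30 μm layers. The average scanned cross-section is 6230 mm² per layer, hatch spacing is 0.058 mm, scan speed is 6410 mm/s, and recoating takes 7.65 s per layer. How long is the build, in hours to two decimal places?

51.30 hours

Layers = ⌈227/0.03⌉ = 7567.
Scan path per layer = 6230 / 0.058, so 107413.8 mm.
Per-layer scan time = 107413.8 / 6410 = 16.7572 s.
Layer cycle = 16.7572 + 7.65, so 24.4072 s.
Total: 7567 × 24.4072 s = 184689.2824 s → 51.30 hours.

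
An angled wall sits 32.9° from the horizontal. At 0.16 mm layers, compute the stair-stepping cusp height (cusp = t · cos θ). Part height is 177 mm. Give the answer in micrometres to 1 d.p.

h_c = t·cos θ = 0.16 × 0.8396 = 0.134336 mm (134.3 μm).

134.3 μm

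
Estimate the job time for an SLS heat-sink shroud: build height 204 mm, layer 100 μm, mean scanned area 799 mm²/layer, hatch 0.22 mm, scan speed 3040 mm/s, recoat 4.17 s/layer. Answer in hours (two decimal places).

Layer count = ceil(204 / 0.1) = 2040.
Per-layer scan distance: 799 / 0.22 → 3631.8 mm.
Scan time per layer = 3631.8 / 3040, so 1.1947 s.
Time per layer = 1.1947 + 4.17, so 5.3647 s.
2040 layers × 5.3647 s/layer = 10943.988 s, i.e. 3.04 hours.

3.04 hours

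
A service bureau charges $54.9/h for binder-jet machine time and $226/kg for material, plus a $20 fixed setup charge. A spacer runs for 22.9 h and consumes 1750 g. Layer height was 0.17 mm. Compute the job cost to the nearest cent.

$1672.71

Machine cost = 54.9 × 22.9 = $1257.21.
Material cost = 226 × 1750/1000, so $395.50.
Adding setup: 1257.21 + 395.50 + 20 → $1672.71.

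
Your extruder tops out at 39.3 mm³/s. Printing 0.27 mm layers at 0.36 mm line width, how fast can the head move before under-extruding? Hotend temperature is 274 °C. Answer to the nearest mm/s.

Extrusion cross-section: 0.27 × 0.36 → 0.0972 mm².
v_max = Q/A = 39.3/0.0972 = 404.32 mm/s → 404 mm/s.

404 mm/s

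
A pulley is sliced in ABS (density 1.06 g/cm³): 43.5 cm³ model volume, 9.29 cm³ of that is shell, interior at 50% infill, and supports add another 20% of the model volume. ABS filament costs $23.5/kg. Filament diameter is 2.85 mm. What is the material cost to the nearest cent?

$0.87

Volume inside the shell = 43.5 − 9.29 = 34.21 cm³.
Infill deposited = 0.50 × 34.21, so 17.105 cm³.
Support = 0.20 × 43.5, so 8.7 cm³.
Total printed volume = 9.29 + 17.105 + 8.7, so 35.095 cm³.
Mass = 35.095 × 1.06, so 37.2007 g.
At $23.5/kg: 37.2007/1000 × 23.5 = $0.87.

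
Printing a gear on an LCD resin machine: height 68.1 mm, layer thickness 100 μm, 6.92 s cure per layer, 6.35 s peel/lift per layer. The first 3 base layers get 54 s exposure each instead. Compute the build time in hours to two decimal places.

2.55 hours

Number of layers: 68.1 / 0.1 → 681 (rounded up).
Base layers: 3 × (54 + 6.35) → 181.05 s.
Normal layers: 678 × (6.92 + 6.35) → 8997.06 s.
Sum: 181.05 + 8997.06 = 9178.11 s → 2.55 hours.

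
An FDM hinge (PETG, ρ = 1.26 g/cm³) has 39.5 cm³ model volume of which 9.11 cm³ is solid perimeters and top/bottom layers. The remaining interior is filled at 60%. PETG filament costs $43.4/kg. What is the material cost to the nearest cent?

$1.50

Interior volume: 39.5 − 9.11 → 30.39 cm³.
Infill volume: 0.60 × 30.39 → 18.234 cm³.
Deposited volume = 9.11 + 18.234, so 27.344 cm³.
Mass = 27.344 × 1.26 = 34.45344 g.
At $43.4/kg: 34.45344/1000 × 43.4 = $1.50.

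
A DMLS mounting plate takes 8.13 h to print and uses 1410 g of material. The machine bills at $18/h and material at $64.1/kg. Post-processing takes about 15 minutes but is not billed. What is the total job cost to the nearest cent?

Machine cost = 18 × 8.13 = $146.34.
Material charge = 64.1 × 1410/1000, so $90.381.
Job cost: 146.34 + 90.381 = 236.721 ≈ $236.72.

$236.72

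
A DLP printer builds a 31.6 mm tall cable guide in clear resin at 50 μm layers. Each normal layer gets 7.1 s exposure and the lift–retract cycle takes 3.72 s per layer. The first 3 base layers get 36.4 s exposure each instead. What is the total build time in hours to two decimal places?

Number of layers: 31.6 / 0.05 → 632 (rounded up).
Base layers = 3 × (36.4 + 3.72), so 120.36 s.
Normal layers: 629 × (7.1 + 3.72) → 6805.78 s.
Sum: 120.36 + 6805.78 = 6926.14 s → 1.92 hours.

1.92 hours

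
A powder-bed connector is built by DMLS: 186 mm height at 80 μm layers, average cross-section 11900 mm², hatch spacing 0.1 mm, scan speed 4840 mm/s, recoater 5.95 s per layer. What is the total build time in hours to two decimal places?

Layers = ⌈186/0.08⌉ = 2325.
Scan path per layer: 11900 / 0.1 → 119000 mm.
Laser time per layer = 119000 / 4840, so 24.5868 s.
Per-layer time: 24.5868 + 5.95 → 30.5368 s.
2325 layers × 30.5368 s/layer = 70998.06 s, i.e. 19.72 hours.

19.72 hours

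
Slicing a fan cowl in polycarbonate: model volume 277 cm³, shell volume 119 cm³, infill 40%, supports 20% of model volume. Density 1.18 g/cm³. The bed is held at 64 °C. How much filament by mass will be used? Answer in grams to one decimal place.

280.4 g

Volume inside the shell: 277 − 119 → 158 cm³.
Deposited infill = 0.40 × 158, so 63.2 cm³.
Support = 0.20 × 277, so 55.4 cm³.
Deposited volume = 119 + 63.2 + 55.4 = 237.6 cm³.
Mass = 237.6 × 1.18, so 280.368 g.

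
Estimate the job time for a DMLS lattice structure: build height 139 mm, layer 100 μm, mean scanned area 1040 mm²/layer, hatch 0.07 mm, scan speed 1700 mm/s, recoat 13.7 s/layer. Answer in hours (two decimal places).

8.66 hours

Number of layers: 139 / 0.1 → 1390 (rounded up).
Hatch length per layer = 1040 / 0.07, so 14857.1 mm.
Laser time per layer = 14857.1 / 1700 = 8.7395 s.
Time per layer = 8.7395 + 13.7, so 22.4395 s.
Total: 1390 × 22.4395 s = 31190.905 s → 8.66 hours.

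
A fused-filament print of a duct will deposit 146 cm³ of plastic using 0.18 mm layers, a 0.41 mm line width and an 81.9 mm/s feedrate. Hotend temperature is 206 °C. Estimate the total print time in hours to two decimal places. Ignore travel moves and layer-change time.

Bead cross-section = 0.18 × 0.41, so 0.0738 mm².
Toolpath length = 146 cm³ / 0.0738 mm² = 146000 / 0.0738 = 1978319.8 mm.
Print-move time = 1978319.8 / 81.9, so 24155.3 s.
That's 24155.3 s → 6.71 hours.

6.71 hours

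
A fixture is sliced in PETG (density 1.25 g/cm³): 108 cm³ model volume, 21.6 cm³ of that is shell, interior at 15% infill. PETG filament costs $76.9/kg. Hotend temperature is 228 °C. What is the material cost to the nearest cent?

$3.32

Volume inside the shell: 108 − 21.6 → 86.4 cm³.
Infill volume: 0.15 × 86.4 → 12.96 cm³.
Total extruded = 21.6 + 12.96 = 34.56 cm³.
Mass: 34.56 × 1.25 → 43.2 g.
At $76.9/kg: 43.2/1000 × 76.9 = $3.32.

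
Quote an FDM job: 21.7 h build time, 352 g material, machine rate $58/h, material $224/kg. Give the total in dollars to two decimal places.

$1337.45

Machine cost = 58 × 21.7 = $1258.60.
Material cost: 224 × 352/1000 → $78.848.
Total = 1258.60 + 78.848 = 1337.448 ≈ $1337.45.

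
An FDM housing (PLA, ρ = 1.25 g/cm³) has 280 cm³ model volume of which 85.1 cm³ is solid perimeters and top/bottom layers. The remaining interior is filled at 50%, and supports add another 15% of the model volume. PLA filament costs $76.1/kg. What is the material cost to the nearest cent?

$21.36

Interior volume = 280 − 85.1, so 194.9 cm³.
Infill volume = 0.50 × 194.9 = 97.45 cm³.
Support: 0.15 × 280 → 42 cm³.
Deposited volume = 85.1 + 97.45 + 42 = 224.55 cm³.
Mass: 224.55 × 1.25 → 280.6875 g.
Cost = 280.6875 g / 1000 × $76.1/kg = $21.36.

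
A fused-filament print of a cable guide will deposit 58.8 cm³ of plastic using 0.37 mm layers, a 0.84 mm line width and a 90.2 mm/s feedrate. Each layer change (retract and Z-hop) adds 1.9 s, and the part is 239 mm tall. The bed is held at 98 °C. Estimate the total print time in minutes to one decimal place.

Line area = 0.37 × 0.84 = 0.3108 mm².
Path length: 58800 mm³ / 0.3108 mm² → 189189.2 mm.
Print-move time = 189189.2 / 90.2 = 2097.4 s.
Layers = ⌈239/0.37⌉ = 646.
Layer-change overhead = 646 × 1.9, so 1227.4 s.
Altogether 2097.4 + 1227.4 = 3324.8 s, i.e. 55.4 minutes.

55.4 minutes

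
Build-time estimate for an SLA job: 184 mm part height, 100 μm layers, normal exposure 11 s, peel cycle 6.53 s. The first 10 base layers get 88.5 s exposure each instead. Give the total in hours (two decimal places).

9.18 hours

Layer count = ceil(184 / 0.1) = 1840.
Base layers = 10 × (88.5 + 6.53) = 950.3 s.
Regular layers = 1830 × (11 + 6.53) = 32079.9 s.
Sum: 950.3 + 32079.9 = 33030.2 s → 9.18 hours.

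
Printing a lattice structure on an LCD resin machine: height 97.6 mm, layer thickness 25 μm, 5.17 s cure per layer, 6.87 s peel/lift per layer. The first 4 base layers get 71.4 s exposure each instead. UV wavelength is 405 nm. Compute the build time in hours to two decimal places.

Number of layers: 97.6 / 0.025 → 3904 (rounded up).
Bottom layers: 4 × (71.4 + 6.87) → 313.08 s.
Remaining layers = 3900 × (5.17 + 6.87), so 46956 s.
Total = 313.08 + 46956 = 47269.08 s = 13.13 hours.

13.13 hours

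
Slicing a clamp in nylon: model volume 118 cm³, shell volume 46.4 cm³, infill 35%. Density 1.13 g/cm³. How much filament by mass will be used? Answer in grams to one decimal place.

Volume inside the shell = 118 − 46.4, so 71.6 cm³.
Infill volume = 0.35 × 71.6 = 25.06 cm³.
Total printed volume = 46.4 + 25.06 = 71.46 cm³.
Mass: 71.46 × 1.13 → 80.7498 g.

80.7 g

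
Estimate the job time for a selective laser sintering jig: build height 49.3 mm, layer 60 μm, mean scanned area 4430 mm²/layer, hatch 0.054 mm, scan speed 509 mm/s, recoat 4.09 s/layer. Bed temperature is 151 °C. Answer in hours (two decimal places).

Number of layers: 49.3 / 0.06 → 822 (rounded up).
Scan path per layer = 4430 / 0.054, so 82037 mm.
Per-layer scan time = 82037 / 509 = 161.1729 s.
Layer cycle = 161.1729 + 4.09 = 165.2629 s.
Total: 822 × 165.2629 s = 135846.1038 s → 37.74 hours.

37.74 hours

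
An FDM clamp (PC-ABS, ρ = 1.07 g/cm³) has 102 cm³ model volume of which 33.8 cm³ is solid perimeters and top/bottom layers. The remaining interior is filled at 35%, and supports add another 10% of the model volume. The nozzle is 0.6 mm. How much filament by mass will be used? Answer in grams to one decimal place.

Volume inside the shell = 102 − 33.8 = 68.2 cm³.
Deposited infill = 0.35 × 68.2, so 23.87 cm³.
Support: 0.10 × 102 → 10.2 cm³.
Total extruded: 33.8 + 23.87 + 10.2 → 67.87 cm³.
Mass = 67.87 × 1.07, so 72.6209 g.

72.6 g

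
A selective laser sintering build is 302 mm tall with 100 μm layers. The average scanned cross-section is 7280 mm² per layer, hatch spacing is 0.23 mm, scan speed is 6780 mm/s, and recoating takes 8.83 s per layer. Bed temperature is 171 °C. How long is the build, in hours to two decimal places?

Layer count = ceil(302 / 0.1) = 3020.
Scan path per layer = 7280 / 0.23 = 31652.2 mm.
Per-layer scan time = 31652.2 / 6780, so 4.6685 s.
Time per layer = 4.6685 + 8.83, so 13.4985 s.
Build time = 3020 × 13.4985 = 40765.47 s = 11.32 hours.

11.32 hours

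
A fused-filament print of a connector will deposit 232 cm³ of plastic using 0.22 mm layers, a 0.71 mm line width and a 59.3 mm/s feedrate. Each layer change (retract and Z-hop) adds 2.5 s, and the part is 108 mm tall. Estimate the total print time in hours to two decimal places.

Bead cross-section = 0.22 × 0.71 = 0.1562 mm².
Total extruded path = 232000/0.1562 = 1485275.3 mm.
Extrusion time = 1485275.3 / 59.3 = 25046.8 s.
Layer count = ceil(108 / 0.22) = 491.
Layer-change overhead = 491 × 2.5 = 1227.5 s.
Total = 25046.8 + 1227.5 = 26274.3 s = 7.30 hours.

7.30 hours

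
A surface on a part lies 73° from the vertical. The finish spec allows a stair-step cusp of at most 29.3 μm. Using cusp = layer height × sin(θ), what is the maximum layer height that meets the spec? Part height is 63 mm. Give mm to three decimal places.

0.031 mm

Layer height = cusp / sin(73°) = 0.0293 / 0.9563 = 0.031 mm.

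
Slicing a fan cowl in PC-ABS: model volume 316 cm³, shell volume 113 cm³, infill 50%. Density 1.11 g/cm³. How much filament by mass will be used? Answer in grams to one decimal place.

Volume inside the shell = 316 − 113, so 203 cm³.
Deposited infill: 0.50 × 203 → 101.5 cm³.
Total extruded: 113 + 101.5 → 214.5 cm³.
Mass: 214.5 × 1.11 → 238.095 g.

238.1 g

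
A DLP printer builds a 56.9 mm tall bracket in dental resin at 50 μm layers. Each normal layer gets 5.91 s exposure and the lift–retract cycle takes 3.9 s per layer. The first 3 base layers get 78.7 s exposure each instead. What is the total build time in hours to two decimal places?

3.16 hours

Number of layers: 56.9 / 0.05 → 1138 (rounded up).
Burn-in layers = 3 × (78.7 + 3.9), so 247.8 s.
Normal layers = 1135 × (5.91 + 3.9), so 11134.35 s.
Sum: 247.8 + 11134.35 = 11382.15 s → 3.16 hours.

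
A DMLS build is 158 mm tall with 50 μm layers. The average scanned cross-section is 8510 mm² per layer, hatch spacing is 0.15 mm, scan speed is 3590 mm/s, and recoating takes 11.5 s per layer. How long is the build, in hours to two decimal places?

Number of layers: 158 / 0.05 → 3160 (rounded up).
Scan path per layer = 8510 / 0.15 = 56733.3 mm.
Per-layer scan time = 56733.3 / 3590, so 15.8031 s.
Time per layer: 15.8031 + 11.5 → 27.3031 s.
Total: 3160 × 27.3031 s = 86277.796 s → 23.97 hours.

23.97 hours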